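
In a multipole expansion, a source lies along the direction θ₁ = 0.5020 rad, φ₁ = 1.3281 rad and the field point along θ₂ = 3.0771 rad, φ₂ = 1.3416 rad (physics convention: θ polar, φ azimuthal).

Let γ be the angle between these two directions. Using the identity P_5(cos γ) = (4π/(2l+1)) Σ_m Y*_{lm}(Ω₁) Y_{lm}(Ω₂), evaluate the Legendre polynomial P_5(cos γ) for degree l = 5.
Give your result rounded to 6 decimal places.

Term-by-term m-sum for l=5 (normalisation 4π/11 = 1.142397):
  [-5]  conj(Y_{5,-5})(Ω₁) = +0.011216+0.004187i ; Y_{5,-5}(Ω₂) = +0.000000-0.000000i ; Δ = +0.000000-0.000000i
  [-4]  conj(Y_{5,-4})(Ω₁) = +0.038946-0.056926i ; Y_{5,-4}(Ω₂) = -0.000015-0.000020i ; Δ = -0.000002+0.000000i
  [-3]  conj(Y_{5,-3})(Ω₁) = -0.151734-0.170204i ; Y_{5,-3}(Ω₂) = -0.000468+0.000570i ; Δ = +0.000168-0.000007i
  [-2]  conj(Y_{5,-2})(Ω₁) = -0.397169+0.209500i ; Y_{5,-2}(Ω₂) = +0.012520+0.006178i ; Δ = -0.006267+0.000169i
  [-1]  conj(Y_{5,-1})(Ω₁) = +0.097881+0.395356i ; Y_{5,-1}(Ω₂) = +0.036973-0.158483i ; Δ = +0.066276-0.000895i
  [+0]  conj(Y_{5,0})(Ω₁) = -0.162865-0.000000i ; Y_{5,0}(Ω₂) = -0.906638+0.000000i ; Δ = +0.147660+0.000000i
  [+1]  conj(Y_{5,1})(Ω₁) = -0.097881+0.395356i ; Y_{5,1}(Ω₂) = -0.036973-0.158483i ; Δ = +0.066276+0.000895i
  [+2]  conj(Y_{5,2})(Ω₁) = -0.397169-0.209500i ; Y_{5,2}(Ω₂) = +0.012520-0.006178i ; Δ = -0.006267-0.000169i
  [+3]  conj(Y_{5,3})(Ω₁) = +0.151734-0.170204i ; Y_{5,3}(Ω₂) = +0.000468+0.000570i ; Δ = +0.000168+0.000007i
  [+4]  conj(Y_{5,4})(Ω₁) = +0.038946+0.056926i ; Y_{5,4}(Ω₂) = -0.000015+0.000020i ; Δ = -0.000002-0.000000i
  [+5]  conj(Y_{5,5})(Ω₁) = -0.011216+0.004187i ; Y_{5,5}(Ω₂) = -0.000000-0.000000i ; Δ = +0.000000+0.000000i
Σ over m = +0.268011+0.000000i; ×(4π/11) → +0.306175+0.000000i. Real part: 0.306175

0.306175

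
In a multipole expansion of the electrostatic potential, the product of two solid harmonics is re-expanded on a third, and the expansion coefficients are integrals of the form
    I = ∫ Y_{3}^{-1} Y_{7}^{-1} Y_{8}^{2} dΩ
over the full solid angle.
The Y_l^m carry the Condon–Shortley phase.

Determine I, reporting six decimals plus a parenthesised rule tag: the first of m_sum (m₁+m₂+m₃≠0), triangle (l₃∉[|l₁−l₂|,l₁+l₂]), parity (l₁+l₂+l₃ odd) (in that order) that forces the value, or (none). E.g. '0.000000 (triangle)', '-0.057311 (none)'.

0.115043 (none)

Rules hold: Σm=0, L=18 even, 4≤8≤10.
N = 7·15·17 = 1785
Δ = 2!·4!·12!/19! = 1/5290740
Racah Σ t=0..2: t=0:+1/7257600 t=1:−1/2073600 t=2:+1/7257600 = -1/4838400
⇒ 3j(3 7 8; 0 0 0)² = 252/20995, sgn -1
Racah Σ t=0..2: t=0:+1/24883200 t=1:−1/3628800 t=2:+1/7741440 = -37/348364800
⇒ 3j(3 7 8; -1 -1 2)² = 1369/176358, sgn -1
4πI² = N·(3j₀)²·(3jₘ)² = 172494/1037153
I = +1·√(0.166315/4π) = 0.11504312
No selection rule forces the value: the integral is nonzero (none).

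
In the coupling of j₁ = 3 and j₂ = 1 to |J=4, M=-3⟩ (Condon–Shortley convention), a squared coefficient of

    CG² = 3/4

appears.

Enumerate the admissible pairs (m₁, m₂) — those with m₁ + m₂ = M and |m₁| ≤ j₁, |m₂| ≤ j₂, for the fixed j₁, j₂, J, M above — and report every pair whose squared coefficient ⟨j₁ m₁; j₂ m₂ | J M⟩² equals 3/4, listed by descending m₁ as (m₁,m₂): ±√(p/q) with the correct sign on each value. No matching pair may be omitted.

Admissible pairs with m₁+m₂ = M = -3: (-3,0), (-2,-1)
  (m₁,m₂)=(-2,-1): CG² = 3/4, CG = +√(3/4)   ← matches the target
  (m₁,m₂)=(-3,0): CG² = 1/4, CG = +√(1/4)
Pairs with CG² = 3/4: (-2,-1): +√(3/4)

(-2,-1): +√(3/4)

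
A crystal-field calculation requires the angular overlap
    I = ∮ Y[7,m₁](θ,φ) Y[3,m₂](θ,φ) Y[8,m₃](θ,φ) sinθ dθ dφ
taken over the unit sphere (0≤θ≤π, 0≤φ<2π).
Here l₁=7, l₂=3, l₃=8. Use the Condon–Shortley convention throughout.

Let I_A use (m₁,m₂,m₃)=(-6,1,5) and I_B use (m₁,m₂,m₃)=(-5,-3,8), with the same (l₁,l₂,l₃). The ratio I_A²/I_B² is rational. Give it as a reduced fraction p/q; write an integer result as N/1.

1664/525

l's match ⇒ only the (l;m) 3-j factors differ between A and B.
A: triangle coeff Δ(7,3,8) = 1/5290740; Σ_t [1,2]: t=1:−1/2874009600 t=2:+1/319334400 = 1/359251200; (3j)²=1664/101745 [(7 3 8; -6 1 5)], sign=-1
B: triangle coeff Δ(7,3,8) = 1/5290740; Σ_t [0,0]: t=0:+1/22992076800 = 1/22992076800; (3j)²=5/969 [(7 3 8; -5 -3 8)], sign=+1
I_A²/I_B² = (1664/101745)/(5/969) = 1664/525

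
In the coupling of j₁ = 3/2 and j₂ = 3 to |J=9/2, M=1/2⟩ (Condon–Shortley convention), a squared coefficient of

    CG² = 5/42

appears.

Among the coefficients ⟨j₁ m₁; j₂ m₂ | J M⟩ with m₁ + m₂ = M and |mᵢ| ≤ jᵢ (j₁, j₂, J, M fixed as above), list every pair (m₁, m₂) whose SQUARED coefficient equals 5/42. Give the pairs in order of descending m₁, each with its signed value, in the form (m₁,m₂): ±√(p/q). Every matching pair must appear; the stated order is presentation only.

Admissible pairs with m₁+m₂ = M = 1/2: (-3/2,2), (-1/2,1), (1/2,0), (3/2,-1)
  (m₁,m₂)=(3/2,-1): CG² = 5/42, CG = +√(5/42)   ← matches the target
  (m₁,m₂)=(1/2,0): CG² = 10/21, CG = +√(10/21)
  (m₁,m₂)=(-1/2,1): CG² = 5/14, CG = +√(5/14)
  (m₁,m₂)=(-3/2,2): CG² = 1/21, CG = +√(1/21)
Pairs with CG² = 5/42: (3/2,-1): +√(5/42)

(3/2,-1): +√(5/42)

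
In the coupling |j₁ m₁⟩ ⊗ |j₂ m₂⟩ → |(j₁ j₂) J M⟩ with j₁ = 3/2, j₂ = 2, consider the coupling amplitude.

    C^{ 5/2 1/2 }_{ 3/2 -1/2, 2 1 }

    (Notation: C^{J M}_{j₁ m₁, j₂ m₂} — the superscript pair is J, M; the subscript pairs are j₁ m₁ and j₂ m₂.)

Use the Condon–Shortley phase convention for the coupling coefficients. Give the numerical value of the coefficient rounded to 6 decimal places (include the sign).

j₁+j₂−J=1  J+j₁−j₂=2  J−j₁+j₂=3  j₁+j₂+J+1=7
(j₁±m₁, j₂±m₂, J±M) = (1,2,3,1,3,2)
P² = 72/35
sum k=0..1:
  [0] +1/12 = 1/12
  [1] −1/2 = -1/2
S = -5/12
C² = P²·S² = 5/14 ; C = -0.597614

−√(5/14) ≈ -0.597614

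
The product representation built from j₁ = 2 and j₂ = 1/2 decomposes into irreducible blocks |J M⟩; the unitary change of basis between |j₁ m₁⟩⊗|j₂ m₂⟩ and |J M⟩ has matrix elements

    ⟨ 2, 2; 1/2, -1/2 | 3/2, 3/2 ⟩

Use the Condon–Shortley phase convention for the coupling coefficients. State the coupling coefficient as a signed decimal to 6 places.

+0.894427  (= +√(4/5))

j₁+j₂−J=1  J+j₁−j₂=3  J−j₁+j₂=0  j₁+j₂+J+1=5
(j₁±m₁, j₂±m₂, J±M) = (4,0,0,1,3,0)
P² = 144/5
sum k=0..0:
  [0] +1/6 = 1/6
S = 1/6
C² = P²·S² = 4/5 ; C = +0.894427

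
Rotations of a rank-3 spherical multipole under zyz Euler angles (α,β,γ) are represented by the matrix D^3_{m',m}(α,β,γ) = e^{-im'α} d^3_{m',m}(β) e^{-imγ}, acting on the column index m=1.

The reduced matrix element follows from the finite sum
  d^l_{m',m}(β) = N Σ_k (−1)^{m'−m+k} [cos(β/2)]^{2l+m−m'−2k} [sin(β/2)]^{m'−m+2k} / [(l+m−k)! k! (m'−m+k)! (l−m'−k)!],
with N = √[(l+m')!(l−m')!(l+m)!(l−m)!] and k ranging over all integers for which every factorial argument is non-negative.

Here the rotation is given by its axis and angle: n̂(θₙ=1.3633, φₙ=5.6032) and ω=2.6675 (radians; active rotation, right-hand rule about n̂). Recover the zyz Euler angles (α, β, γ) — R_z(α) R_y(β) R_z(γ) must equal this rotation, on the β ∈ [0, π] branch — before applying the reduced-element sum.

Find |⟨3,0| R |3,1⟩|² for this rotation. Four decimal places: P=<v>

Axis–angle → zyz. n̂ = (sinθₙcosφₙ, sinθₙsinφₙ, cosθₙ) = (+0.760903, -0.615294, +0.206011), ω = 2.6675.
R = I cosω + sinω [n̂]ₓ + (1−cosω) n̂n̂ᵀ gives
  R = [+0.204382, -0.978771, +0.015318; -0.790671, -0.174289, -0.586910; +0.577120, +0.107842, -0.809507]
β = atan2(√(R₁₃²+R₂₃²), R₃₃) = 2.514109; α = atan2(R₂₃, R₁₃) mod 2π = 4.738483; γ = atan2(R₃₂, −R₃₁) mod 2π = 2.956861
D^3_{0,1}(4.7385,2.5141,2.9569) = e^{-i·0·4.7385}·d^3_{0,1}(2.5141)·e^{-i·1·2.9569}. Compute d first:
c=cos(2.514109/2)=0.308620, s=sin(2.514109/2)=0.951185; N=√[6·6·24·2]=41.569219
k∈{1,2,3} keeps every argument non-negative
  k=1: (−1)^0·41.5692/(12)·0.3086^5·0.9512^1 = +0.009225
  k=2: (−1)^1·41.5692/(4)·0.3086^3·0.9512^3 = -0.262893
  k=3: (−1)^2·41.5692/(12)·0.3086^1·0.9512^5 = +0.832416
d^3_{0,1}(2.5141) = +0.009225 -0.262893 +0.832416 = +0.578748
|D^3_{0,1}|² = |d^3_{0,1}(β)|² = (+0.578748)² = 0.334950 (the z-rotation phases have unit modulus)

P=0.3349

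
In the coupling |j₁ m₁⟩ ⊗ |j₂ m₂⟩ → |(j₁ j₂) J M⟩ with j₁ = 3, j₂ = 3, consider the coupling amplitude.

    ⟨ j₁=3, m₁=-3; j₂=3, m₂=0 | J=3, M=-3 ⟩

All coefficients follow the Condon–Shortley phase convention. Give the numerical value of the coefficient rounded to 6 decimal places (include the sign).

−√(1/6) ≈ -0.408248

triangle: 3!*3!*3!/10! = 216/3628800
(j±m)!: 0!*6!*3!*3!*0!*6! = 18662400
prefactor² = (2J+1)*Δ*N² = 7776
  k=3: −1/(3!*0!*3!*0!*0!*3!) = -1/216
Σ = -1/216  ⇒  CG² = 7776*(-1/216)² = 1/6
CG = −√(1/6) = -0.408248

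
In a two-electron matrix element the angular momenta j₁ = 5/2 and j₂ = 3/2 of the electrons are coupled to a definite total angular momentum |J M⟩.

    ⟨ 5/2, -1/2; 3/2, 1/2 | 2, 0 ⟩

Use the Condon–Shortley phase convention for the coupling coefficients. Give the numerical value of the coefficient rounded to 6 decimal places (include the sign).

√[5·2!3!1!/7! · 2!3!2!1!2!2!] = √(8/7)
  +(−1)^1/∏(1,1,2,1,1,0)! = -1/2  (running -1/2)
  +(−1)^2/∏(2,0,1,0,2,1)! = 1/4  (running -1/4)
⟨..|..⟩ = √(8/7)·(-1/4) = -0.267261

-0.267261  (= −√(1/14))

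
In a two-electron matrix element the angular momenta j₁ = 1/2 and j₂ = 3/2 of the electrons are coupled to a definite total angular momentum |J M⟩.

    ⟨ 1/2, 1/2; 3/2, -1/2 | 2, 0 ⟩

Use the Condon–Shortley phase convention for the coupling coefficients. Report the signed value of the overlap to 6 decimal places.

triangle: 0!×1!×3!/5! = 6/120
(j±m)!: 1!×0!×1!×2!×2!×2! = 8
prefactor² = (2J+1)×Δ×N² = 2
  k=0: +1/(0!×0!×0!×1!×1!×2!) = 1/2
Σ = 1/2  ⇒  CG² = 2×(1/2)² = 1/2
CG = +√(1/2) = +0.707107

+0.707107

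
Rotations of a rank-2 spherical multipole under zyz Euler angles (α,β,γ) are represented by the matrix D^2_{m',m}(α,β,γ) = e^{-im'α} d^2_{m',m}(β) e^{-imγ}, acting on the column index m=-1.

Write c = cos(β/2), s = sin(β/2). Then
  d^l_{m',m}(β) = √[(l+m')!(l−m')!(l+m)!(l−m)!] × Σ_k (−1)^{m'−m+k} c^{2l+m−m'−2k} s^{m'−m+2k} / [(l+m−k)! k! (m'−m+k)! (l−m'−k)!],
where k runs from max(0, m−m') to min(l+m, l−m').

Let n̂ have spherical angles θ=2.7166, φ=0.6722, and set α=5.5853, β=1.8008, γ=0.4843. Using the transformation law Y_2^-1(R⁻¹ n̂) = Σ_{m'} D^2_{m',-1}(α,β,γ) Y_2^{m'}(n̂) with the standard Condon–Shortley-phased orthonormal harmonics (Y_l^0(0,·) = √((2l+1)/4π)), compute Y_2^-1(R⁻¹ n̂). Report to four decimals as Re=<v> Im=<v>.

Need the full column D^2_{m',-1} for m'=−2..2 at α=5.5853, β=1.8008, γ=0.4843.
cos(β/2)=0.621297, sin(β/2)=0.783575
d^2_{-2,-1}: single k=1 term ⇒ +0.375844;  D = +0.230236-0.297069i
d^2_{-1,-1}: k∈[0..1] ⇒ +0.149003 -0.711018 = -0.562015;  D = -0.549245+0.119128i
d^2_{0,-1}: k∈[0..1] ⇒ -0.460313 +0.732179 = +0.271866;  D = +0.240601+0.126578i
d^2_{1,-1}: k∈[0..1] ⇒ +0.711018 -0.376984 = +0.334034;  D = +0.126567+0.309127i
d^2_{2,-1}: single k=0 term ⇒ -0.597821;  D = +0.181957-0.569458i
Y_2^{m'}(θ=2.7166,φ=0.6722) and Σ D·Y over m':
  (+0.2302-0.2971i)·(+0.0147-0.0640i)  (-0.5492+0.1191i)·(-0.2271+0.1807i)  (+0.2406+0.1266i)·(+0.4699+0.0000i)  (+0.1266+0.3091i)·(+0.2271+0.1807i)  (+0.1820-0.5695i)·(+0.0147+0.0640i)
Y_2^-1(R⁻¹ n̂) = +0.212637+0.010381i

Re=0.2126 Im=0.0104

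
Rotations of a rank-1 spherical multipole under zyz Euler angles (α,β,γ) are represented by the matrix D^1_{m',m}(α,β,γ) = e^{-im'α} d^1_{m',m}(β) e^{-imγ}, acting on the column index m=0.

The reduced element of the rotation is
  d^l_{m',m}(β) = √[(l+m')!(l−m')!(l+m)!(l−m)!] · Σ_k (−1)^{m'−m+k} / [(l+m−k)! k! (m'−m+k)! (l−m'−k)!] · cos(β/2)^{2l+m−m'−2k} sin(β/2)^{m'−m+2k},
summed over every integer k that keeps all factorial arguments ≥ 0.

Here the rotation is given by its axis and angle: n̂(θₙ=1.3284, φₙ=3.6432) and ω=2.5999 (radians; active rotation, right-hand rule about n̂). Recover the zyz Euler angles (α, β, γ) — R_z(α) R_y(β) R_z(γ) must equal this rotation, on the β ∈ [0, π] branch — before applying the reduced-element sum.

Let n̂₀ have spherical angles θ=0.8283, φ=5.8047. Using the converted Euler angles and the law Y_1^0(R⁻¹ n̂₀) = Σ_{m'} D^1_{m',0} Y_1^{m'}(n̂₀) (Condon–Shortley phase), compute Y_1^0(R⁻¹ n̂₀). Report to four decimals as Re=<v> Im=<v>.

Axis–angle → zyz. n̂ = (sinθₙcosφₙ, sinθₙsinφₙ, cosθₙ) = (-0.851178, -0.466779, +0.240030), ω = 2.5999.
R = I cosω + sinω [n̂]ₓ + (1−cosω) n̂n̂ᵀ gives
  R = [+0.488448, +0.613987, -0.620031; +0.861499, -0.452265, +0.230815; -0.138701, -0.646898, -0.749857]
β = atan2(√(R₁₃²+R₂₃²), R₃₃) = 2.418642; α = atan2(R₂₃, R₁₃) mod 2π = 2.785223; γ = atan2(R₃₂, −R₃₁) mod 2π = 4.923601
Need the full column D^1_{m',0} for m'=−1..1 at α=2.7852, β=2.4186, γ=4.9236.
cos(β/2)=0.353654, sin(β/2)=0.935376
d^1_{-1,0}: single k=1 term ⇒ +0.467822;  D = -0.438428+0.163211i
d^1_{0,0}: k∈[0..1] ⇒ +0.125071 -0.874929 = -0.749857;  D = -0.749857+0.000000i
d^1_{1,0}: single k=0 term ⇒ -0.467822;  D = +0.438428+0.163211i
Y_1^{m'}(θ=0.8283,φ=5.8047) and Σ D·Y over m':
  (-0.4384+0.1632i)·(+0.2260+0.1172i)  (-0.7499+0.0000i)·(+0.3304+0.0000i)  (+0.4384+0.1632i)·(-0.2260+0.1172i)
Y_1^0(R⁻¹ n̂) = -0.484120+0.000000i

Re=-0.4841 Im=0.0000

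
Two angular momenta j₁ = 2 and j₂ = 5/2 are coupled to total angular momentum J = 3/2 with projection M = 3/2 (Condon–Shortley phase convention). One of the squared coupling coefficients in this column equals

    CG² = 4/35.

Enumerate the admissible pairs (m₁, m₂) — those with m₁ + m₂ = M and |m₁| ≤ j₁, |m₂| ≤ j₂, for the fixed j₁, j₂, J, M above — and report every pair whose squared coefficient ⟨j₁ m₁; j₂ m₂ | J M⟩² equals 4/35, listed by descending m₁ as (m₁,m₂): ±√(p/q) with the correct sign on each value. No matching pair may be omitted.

(2,-1/2): +√(4/35)

Admissible pairs with m₁+m₂ = M = 3/2: (-1,5/2), (0,3/2), (1,1/2), (2,-1/2)
  (m₁,m₂)=(2,-1/2): CG² = 4/35, CG = +√(4/35)   ← matches the target
  (m₁,m₂)=(1,1/2): CG² = 9/35, CG = −√(9/35)
  (m₁,m₂)=(0,3/2): CG² = 12/35, CG = +√(12/35)
  (m₁,m₂)=(-1,5/2): CG² = 2/7, CG = −√(2/7)
Pairs with CG² = 4/35: (2,-1/2): +√(4/35)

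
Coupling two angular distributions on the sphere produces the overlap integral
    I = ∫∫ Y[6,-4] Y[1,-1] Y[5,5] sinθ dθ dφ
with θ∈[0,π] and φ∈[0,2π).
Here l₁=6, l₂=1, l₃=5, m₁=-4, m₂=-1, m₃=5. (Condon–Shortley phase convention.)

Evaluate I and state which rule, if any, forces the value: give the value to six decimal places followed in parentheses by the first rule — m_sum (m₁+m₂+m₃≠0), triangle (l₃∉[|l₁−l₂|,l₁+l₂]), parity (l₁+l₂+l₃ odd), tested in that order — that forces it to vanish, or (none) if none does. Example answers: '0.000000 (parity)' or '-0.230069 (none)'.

0.040859 (none)

Rules hold: Σm=0, L=12 even, 5≤5≤7.
N = 13·3·11 = 429
Δ = 2!·10!·0!/13! = 1/858
Racah Σ t=1..1: t=1:−1/14400 = -1/14400
⇒ 3j(6 1 5; 0 0 0)² = 6/143, sgn +1
Racah Σ t=0..0: t=0:+1/7257600 = 1/7257600
⇒ 3j(6 1 5; -4 -1 5)² = 1/858, sgn +1
4πI² = N·(3j₀)²·(3jₘ)² = 3/143
I = +1·√(0.020979/4π) = 0.04085899
No selection rule forces the value: the integral is nonzero (none).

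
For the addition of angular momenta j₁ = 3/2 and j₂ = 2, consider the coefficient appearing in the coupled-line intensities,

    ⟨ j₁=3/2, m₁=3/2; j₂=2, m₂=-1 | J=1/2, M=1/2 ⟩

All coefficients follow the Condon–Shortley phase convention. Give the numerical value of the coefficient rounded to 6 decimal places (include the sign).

j₁+j₂−J=3  J+j₁−j₂=0  J−j₁+j₂=1  j₁+j₂+J+1=5
(j₁±m₁, j₂±m₂, J±M) = (3,0,1,3,1,0)
P² = 18/5
sum k=0..0:
  [0] +1/6 = 1/6
S = 1/6
C² = P²·S² = 1/10 ; C = +0.316228

+√(1/10) = +0.316228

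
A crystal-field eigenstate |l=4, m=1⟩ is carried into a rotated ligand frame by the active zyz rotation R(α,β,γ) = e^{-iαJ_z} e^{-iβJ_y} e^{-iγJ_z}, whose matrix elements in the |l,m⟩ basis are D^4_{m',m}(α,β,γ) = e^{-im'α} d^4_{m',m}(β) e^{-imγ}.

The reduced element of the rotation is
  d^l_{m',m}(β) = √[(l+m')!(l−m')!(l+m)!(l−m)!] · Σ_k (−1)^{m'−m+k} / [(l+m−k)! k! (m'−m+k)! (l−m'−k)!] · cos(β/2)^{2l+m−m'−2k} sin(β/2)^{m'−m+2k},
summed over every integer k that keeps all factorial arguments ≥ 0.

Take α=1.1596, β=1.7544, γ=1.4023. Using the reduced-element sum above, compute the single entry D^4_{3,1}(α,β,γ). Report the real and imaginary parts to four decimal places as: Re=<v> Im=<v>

Re=-0.0759 Im=-0.4458

Split into d^4_{3,1}(β=1.7544) × two z-phases.
With c≡cos(β/2)=0.639307 and s≡sin(β/2)=0.768952, N=[5040·1·120·6]^{1/2}=1904.940944
k∈{0,1} keeps every argument non-negative
  k=0: (−1)^2·1904.9409/(240)·0.6393^6·0.7690^2 = +0.320423
  k=1: (−1)^3·1904.9409/(144)·0.6393^4·0.7690^4 = -0.772596
d^4_{3,1}(1.7544) = +0.320423 -0.772596 = -0.452173
D = (-0.943682+0.330853i)·(-0.452173)·(+0.167700-0.985838i) = -0.075925-0.445753i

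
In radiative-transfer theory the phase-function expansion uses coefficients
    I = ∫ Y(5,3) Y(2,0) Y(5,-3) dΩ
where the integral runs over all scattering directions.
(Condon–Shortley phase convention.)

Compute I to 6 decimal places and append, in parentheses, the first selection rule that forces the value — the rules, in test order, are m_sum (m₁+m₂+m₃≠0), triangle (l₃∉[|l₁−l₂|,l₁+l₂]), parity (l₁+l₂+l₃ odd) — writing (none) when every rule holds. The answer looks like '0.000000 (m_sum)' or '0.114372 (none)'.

-0.016174 (none)

m-sum 0 ✓  L=12 even ✓  3≤5≤7 ✓
Π(2lᵢ+1) = 11×5×11 = 605
triangle coeff Δ(5,2,5) = 1/38610
Σ_t [0,2]: t=0:+1/2880 t=1:−1/576 t=2:+1/2880 = -1/960
(3j)²=10/429 [(5 2 5; 0 0 0)], sign=+1
Σ_t [0,2]: t=0:+1/5760 t=1:−1/5040 t=2:+1/161280 = -1/53760
(3j)²=1/4290 [(5 2 5; 3 0 -3)], sign=-1
⇒ 4πI² = 5/1521
I = (-1)√(5/1521/(4π)) = -0.01617393
No selection rule forces the value: the integral is nonzero (none).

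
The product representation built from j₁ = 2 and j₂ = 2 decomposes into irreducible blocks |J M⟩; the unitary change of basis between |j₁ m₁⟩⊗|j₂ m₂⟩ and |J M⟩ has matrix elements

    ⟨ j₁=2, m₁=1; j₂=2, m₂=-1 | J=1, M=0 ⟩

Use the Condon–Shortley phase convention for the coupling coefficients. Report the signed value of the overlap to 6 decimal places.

j₁+j₂−J=3  J+j₁−j₂=1  J−j₁+j₂=1  j₁+j₂+J+1=6
(j₁±m₁, j₂±m₂, J±M) = (3,1,1,3,1,1)
P² = 9/10
sum k=0..1:
  [0] +1/6 = 1/6
  [1] −1/2 = -1/2
S = -1/3
C² = P²·S² = 1/10 ; C = -0.316228

-0.316228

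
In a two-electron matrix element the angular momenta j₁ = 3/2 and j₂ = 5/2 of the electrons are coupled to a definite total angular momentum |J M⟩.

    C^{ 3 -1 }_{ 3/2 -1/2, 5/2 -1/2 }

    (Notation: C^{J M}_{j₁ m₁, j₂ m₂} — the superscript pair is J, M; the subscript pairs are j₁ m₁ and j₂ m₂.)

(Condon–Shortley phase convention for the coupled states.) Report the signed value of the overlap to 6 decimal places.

-0.129099  (= −√(1/60))

√[7·1!2!4!/8! · 1!2!2!3!2!4!] = √(48/5)
  +(−1)^0/∏(0,1,2,2,0,2)! = 1/8  (running 1/8)
  +(−1)^1/∏(1,0,1,1,1,3)! = -1/6  (running -1/24)
⟨..|..⟩ = √(48/5)·(-1/24) = -0.129099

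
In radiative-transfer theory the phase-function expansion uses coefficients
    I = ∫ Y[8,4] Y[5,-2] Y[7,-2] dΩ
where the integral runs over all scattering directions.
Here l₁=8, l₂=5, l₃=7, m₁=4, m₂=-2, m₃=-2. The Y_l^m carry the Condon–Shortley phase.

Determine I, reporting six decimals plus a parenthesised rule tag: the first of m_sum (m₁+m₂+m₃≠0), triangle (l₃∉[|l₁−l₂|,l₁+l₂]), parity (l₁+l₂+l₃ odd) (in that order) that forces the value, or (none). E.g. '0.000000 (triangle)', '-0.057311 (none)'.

0.088855 (none)

Checks pass: Σm=0; 20 even; l₃=7∈[3,13].
(2·8+1)(2·5+1)(2·7+1) = 2805
Δ: 6! 10! 4! / 21! → 1/814773960
sum: t=1:−1/87091200 t=2:+1/4976640 t=3:−1/2073600 t=4:+1/4976640 t=5:−1/87091200 = -1/9676800
3j²(8 5 7; 0 0 0) = Δ·Π!·Σ² = 360/46189  (sign +1)
sum: t=0:+1/74649600 t=1:−1/14515200 t=2:+1/23224320 t=3:−1/313528320 = -7/447897600
3j²(8 5 7; 4 -2 -2) = Δ·Π!·Σ² = 343/75582  (sign +1)
combine: 4πI² = 2805·360/46189·343/75582 = 102900/1037153
take √, sign +1: I = 0.08885489
No selection rule forces the value: the integral is nonzero (none).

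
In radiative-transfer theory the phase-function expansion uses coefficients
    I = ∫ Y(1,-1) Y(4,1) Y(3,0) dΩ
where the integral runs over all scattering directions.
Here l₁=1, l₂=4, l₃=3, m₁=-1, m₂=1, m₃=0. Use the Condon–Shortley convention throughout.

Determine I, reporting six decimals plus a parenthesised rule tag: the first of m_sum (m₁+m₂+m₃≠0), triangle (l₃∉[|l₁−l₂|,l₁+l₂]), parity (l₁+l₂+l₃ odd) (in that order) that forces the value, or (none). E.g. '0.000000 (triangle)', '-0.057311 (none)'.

-0.194664 (none)

Checks pass: Σm=0; 8 even; l₃=3∈[3,5].
(2·1+1)(2·4+1)(2·3+1) = 189
Δ: 2! 0! 6! / 9! → 1/252
sum: t=1:−1/36 = -1/36
3j²(1 4 3; 0 0 0) = Δ·Π!·Σ² = 4/63  (sign +1)
sum: t=2:+1/72 = 1/72
3j²(1 4 3; -1 1 0) = Δ·Π!·Σ² = 5/126  (sign -1)
combine: 4πI² = 189·4/63·5/126 = 10/21
take √, sign -1: I = -0.19466390
No selection rule forces the value: the integral is nonzero (none).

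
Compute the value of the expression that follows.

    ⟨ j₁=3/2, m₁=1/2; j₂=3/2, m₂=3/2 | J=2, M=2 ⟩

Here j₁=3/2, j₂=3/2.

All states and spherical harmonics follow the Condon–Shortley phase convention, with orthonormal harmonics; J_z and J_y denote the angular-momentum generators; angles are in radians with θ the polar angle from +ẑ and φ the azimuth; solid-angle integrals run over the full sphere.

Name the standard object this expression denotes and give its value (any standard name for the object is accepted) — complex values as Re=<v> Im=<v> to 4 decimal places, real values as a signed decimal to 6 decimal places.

Clebsch–Gordan coefficient, −√(1/2) ≈ -0.707107

This is a Clebsch–Gordan (vector-coupling) coefficient.
triangle: 1!*2!*2!/6! = 4/720
(j±m)!: 2!*1!*3!*0!*4!*0! = 288
prefactor² = (2J+1)*Δ*N² = 8
  k=1: −1/(1!*0!*0!*2!*2!*0!) = -1/4
Σ = -1/4  ⇒  CG² = 8*(-1/4)² = 1/2
CG = −√(1/2) = -0.707107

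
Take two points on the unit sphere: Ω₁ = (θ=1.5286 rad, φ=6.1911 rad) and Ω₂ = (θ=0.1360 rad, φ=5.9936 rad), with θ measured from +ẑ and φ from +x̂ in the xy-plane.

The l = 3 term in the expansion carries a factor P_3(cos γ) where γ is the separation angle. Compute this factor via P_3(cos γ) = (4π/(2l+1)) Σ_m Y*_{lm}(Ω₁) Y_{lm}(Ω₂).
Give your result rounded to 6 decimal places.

-0.248620

Expand P_3 via completeness: Σ_{m} conj(Y_{3,m}) at Ω₁ times Y_{3,m} at Ω₂ —
  term(m=-3) = (0.000359, 0.000242)   from Y*(Ω₁)=(0.400333, -0.113496), Y(Ω₂)=(0.000672, 0.000794)
  term(m=-2) = (0.000739, 0.000308)   from Y*(Ω₁)=(0.042307, -0.007881), Y(Ω₂)=(0.015577, 0.010187)
  term(m=-1) = (-0.053735, -0.010753)   from Y*(Ω₁)=(-0.318664, 0.029427), Y(Ω₂)=(0.164111, 0.048899)
  term(m=+0) = (-0.033218, -0.000000)   from Y*(Ω₁)=(-0.047086, -0.000000), Y(Ω₂)=(0.705479, 0.000000)
  term(m=+1) = (-0.053735, 0.010753)   from Y*(Ω₁)=(0.318664, 0.029427), Y(Ω₂)=(-0.164111, 0.048899)
  term(m=+2) = (0.000739, -0.000308)   from Y*(Ω₁)=(0.042307, 0.007881), Y(Ω₂)=(0.015577, -0.010187)
  term(m=+3) = (0.000359, -0.000242)   from Y*(Ω₁)=(-0.400333, -0.113496), Y(Ω₂)=(-0.000672, 0.000794)
Accumulated sum (-0.138492, -0.000000); after 4π/(2l+1) scaling, (-0.248620, -0.000000) ⇒ P_3 = -0.248620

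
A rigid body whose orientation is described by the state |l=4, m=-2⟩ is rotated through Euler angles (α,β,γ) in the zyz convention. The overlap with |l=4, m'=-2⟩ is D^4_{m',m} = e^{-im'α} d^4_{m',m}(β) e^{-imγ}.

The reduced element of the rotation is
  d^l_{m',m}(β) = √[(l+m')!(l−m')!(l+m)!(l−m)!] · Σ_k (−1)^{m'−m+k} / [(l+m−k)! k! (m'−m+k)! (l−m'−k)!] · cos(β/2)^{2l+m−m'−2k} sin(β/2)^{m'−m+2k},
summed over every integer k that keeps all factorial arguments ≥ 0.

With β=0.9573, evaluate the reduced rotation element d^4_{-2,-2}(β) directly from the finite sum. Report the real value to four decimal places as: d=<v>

d^4_{-2,-2}(β=0.9573) via the finite sum:
With c≡cos(β/2)=0.887618 and s≡sin(β/2)=0.460581, N=[2·720·2·720]^{1/2}=1440.000000
k∈{0,1,2} keeps every argument non-negative
  k=0: (−1)^0·1440.0000/(1440)·0.8876^8·0.4606^0 = +0.385307
  k=1: (−1)^1·1440.0000/(120)·0.8876^6·0.4606^2 = -1.244942
  k=2: (−1)^2·1440.0000/(96)·0.8876^4·0.4606^4 = +0.419006
d^4_{-2,-2}(0.9573) = +0.385307 -1.244942 +0.419006 = -0.440629

d=-0.4406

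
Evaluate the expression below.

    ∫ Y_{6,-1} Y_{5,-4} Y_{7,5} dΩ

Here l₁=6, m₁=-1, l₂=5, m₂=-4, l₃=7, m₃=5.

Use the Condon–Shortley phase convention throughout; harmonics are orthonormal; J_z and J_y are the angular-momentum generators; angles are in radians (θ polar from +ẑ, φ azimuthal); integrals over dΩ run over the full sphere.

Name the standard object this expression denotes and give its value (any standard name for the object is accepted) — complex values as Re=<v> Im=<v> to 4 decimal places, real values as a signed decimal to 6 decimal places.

This is a Gaunt coefficient — the integral of a triple product of spherical harmonics over the sphere.
m-sum 0 ✓  L=18 even ✓  1≤7≤11 ✓
Π(2lᵢ+1) = 13×11×15 = 2145
triangle coeff Δ(6,5,7) = 1/174594420
Σ_t [0,4]: t=0:+1/4147200 t=1:−1/207360 t=2:+1/82944 t=3:−1/207360 t=4:+1/4147200 = 1/345600
(3j)²=420/46189 [(6 5 7; 0 0 0)], sign=-1
Σ_t [0,1]: t=0:+1/14515200 t=1:−1/6220800 = -1/10886400
(3j)²=128/12597 [(6 5 7; -1 -4 5)], sign=-1
⇒ 4πI² = 268800/1356277
I = (+1)√(268800/1356277/(4π)) = 0.12558434

Gaunt coefficient, +0.125584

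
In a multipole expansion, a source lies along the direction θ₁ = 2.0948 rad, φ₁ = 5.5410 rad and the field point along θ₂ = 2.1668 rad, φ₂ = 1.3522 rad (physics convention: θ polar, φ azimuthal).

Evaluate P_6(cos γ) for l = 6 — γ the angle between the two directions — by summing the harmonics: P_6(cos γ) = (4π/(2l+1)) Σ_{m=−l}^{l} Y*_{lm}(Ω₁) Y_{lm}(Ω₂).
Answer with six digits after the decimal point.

-0.273891

Addition theorem: P_6(cos γ) = (4π/13) Σ_m Y*_{lm}(Ω₁) Y_{lm}(Ω₂), m = −6…6:
  m=-6: (-0.05218 + 0.19671j) × (-0.03978 - 0.15002j) = 0.03159 + 0.00000j  (running Σ = 0.03159 + 0.00000j)
  m=-5: (0.34315 - 0.21962j) × (-0.32383 + 0.16769j) = -0.07429 + 0.12866j  (running Σ = -0.04271 + 0.12867j)
  m=-4: (-0.34641 - 0.06048j) × (0.26475 + 0.31663j) = -0.07256 - 0.12570j  (running Σ = -0.11527 + 0.00297j)
  m=-3: (-0.03175 - 0.04127j) × (0.05891 - 0.07657j) = -0.00503 - 0.00000j  (running Σ = -0.12030 + 0.00297j)
  m=-2: (-0.03031 + 0.34979j) × (0.28197 + 0.13178j) = -0.05464 + 0.09464j  (running Σ = -0.17494 + 0.09761j)
  m=-1: (0.05817 - 0.05335j) × (0.04883 - 0.21981j) = -0.00889 - 0.01539j  (running Σ = -0.18383 + 0.08222j)
  m=0: (0.32857 + 0.00000j) × (0.25661 + 0.00000j) = 0.08431 + 0.00000j  (running Σ = -0.09951 + 0.08222j)
  m=1: (-0.05817 - 0.05335j) × (-0.04883 - 0.21981j) = -0.00889 + 0.01539j  (running Σ = -0.10840 + 0.09761j)
  m=2: (-0.03031 - 0.34979j) × (0.28197 - 0.13178j) = -0.05464 - 0.09464j  (running Σ = -0.16304 + 0.00297j)
  m=3: (0.03175 - 0.04127j) × (-0.05891 - 0.07657j) = -0.00503 + 0.00000j  (running Σ = -0.16807 + 0.00297j)
  m=4: (-0.34641 + 0.06048j) × (0.26475 - 0.31663j) = -0.07256 + 0.12570j  (running Σ = -0.24064 + 0.12867j)
  m=5: (-0.34315 - 0.21962j) × (0.32383 + 0.16769j) = -0.07429 - 0.12866j  (running Σ = -0.31493 + 0.00000j)
  m=6: (-0.05218 - 0.19671j) × (-0.03978 + 0.15002j) = 0.03159 - 0.00000j  (running Σ = -0.28334 - 0.00000j)
Accumulated sum -0.28334 - 0.00000j; after 4π/(2l+1) scaling, -0.27389 - 0.00000j ⇒ P_6 = -0.273891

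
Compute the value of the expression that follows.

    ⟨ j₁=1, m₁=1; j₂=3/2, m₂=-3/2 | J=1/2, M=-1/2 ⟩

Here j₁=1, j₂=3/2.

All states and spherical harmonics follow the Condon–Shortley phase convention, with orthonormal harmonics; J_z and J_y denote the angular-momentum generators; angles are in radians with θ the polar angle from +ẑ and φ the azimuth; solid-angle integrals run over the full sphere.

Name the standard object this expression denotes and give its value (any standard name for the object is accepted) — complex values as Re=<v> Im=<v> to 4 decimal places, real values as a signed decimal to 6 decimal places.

Clebsch–Gordan coefficient, +√(1/2) ≈ +0.707107

This is a Clebsch–Gordan (vector-coupling) coefficient.
j₁+j₂−J=2  J+j₁−j₂=0  J−j₁+j₂=1  j₁+j₂+J+1=4
(j₁±m₁, j₂±m₂, J±M) = (2,0,0,3,0,1)
P² = 2
sum k=0..0:
  [0] +1/2 = 1/2
S = 1/2
C² = P²·S² = 1/2 ; C = +0.707107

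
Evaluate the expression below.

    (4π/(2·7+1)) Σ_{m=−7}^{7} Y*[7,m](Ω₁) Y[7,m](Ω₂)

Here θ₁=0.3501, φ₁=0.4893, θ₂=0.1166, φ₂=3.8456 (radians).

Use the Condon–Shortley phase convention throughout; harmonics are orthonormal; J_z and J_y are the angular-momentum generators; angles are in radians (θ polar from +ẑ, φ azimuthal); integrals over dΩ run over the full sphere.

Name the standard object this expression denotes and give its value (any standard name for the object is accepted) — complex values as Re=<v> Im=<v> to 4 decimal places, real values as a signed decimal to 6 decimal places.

Legendre polynomial (addition theorem), -0.385302

This sum is the spherical-harmonic addition theorem: it equals the Legendre polynomial P_l(cos γ) of the angle γ between the two directions.
Summing Y*_{l m}(θ₁,φ₁)·Y_{l m}(θ₂,φ₂) over m ∈ [−7, 7]; prefactor 4π/(2·7+1) = 0.837758:
  [-7]  conj(Y_{7,-7})(Ω₁) = -0.000268-0.000078i ; Y_{7,-7}(Ω₂) = -0.000000-0.000000i ; Δ = -0.000000+0.000000i
  [-6]  conj(Y_{7,-6})(Ω₁) = -0.002801+0.000585i ; Y_{7,-6}(Ω₂) = -0.000002+0.000004i ; Δ = +0.000000-0.000000i
  [-5]  conj(Y_{7,-5})(Ω₁) = -0.014007+0.011681i ; Y_{7,-5}(Ω₂) = +0.000086-0.000034i ; Δ = -0.000001+0.000001i
  [-4]  conj(Y_{7,-4})(Ω₁) = -0.030455+0.074855i ; Y_{7,-4}(Ω₂) = -0.001243-0.000420i ; Δ = +0.000069-0.000080i
  [-3]  conj(Y_{7,-3})(Ω₁) = +0.025723+0.249102i ; Y_{7,-3}(Ω₂) = +0.006914+0.011503i ; Δ = -0.002688+0.002018i
  [-2]  conj(Y_{7,-2})(Ω₁) = +0.282519+0.419952i ; Y_{7,-2}(Ω₂) = +0.015558-0.094727i ; Δ = +0.044176-0.020229i
  [-1]  conj(Y_{7,-1})(Ω₁) = +0.453290+0.241372i ; Y_{7,-1}(Ω₂) = -0.330208+0.280400i ; Δ = -0.217360+0.047399i
  [+0]  conj(Y_{7,0})(Ω₁) = -0.121133-0.000000i ; Y_{7,0}(Ω₂) = +0.894173+0.000000i ; Δ = -0.108314-0.000000i
  [+1]  conj(Y_{7,1})(Ω₁) = -0.453290+0.241372i ; Y_{7,1}(Ω₂) = +0.330208+0.280400i ; Δ = -0.217360-0.047399i
  [+2]  conj(Y_{7,2})(Ω₁) = +0.282519-0.419952i ; Y_{7,2}(Ω₂) = +0.015558+0.094727i ; Δ = +0.044176+0.020229i
  [+3]  conj(Y_{7,3})(Ω₁) = -0.025723+0.249102i ; Y_{7,3}(Ω₂) = -0.006914+0.011503i ; Δ = -0.002688-0.002018i
  [+4]  conj(Y_{7,4})(Ω₁) = -0.030455-0.074855i ; Y_{7,4}(Ω₂) = -0.001243+0.000420i ; Δ = +0.000069+0.000080i
  [+5]  conj(Y_{7,5})(Ω₁) = +0.014007+0.011681i ; Y_{7,5}(Ω₂) = -0.000086-0.000034i ; Δ = -0.000001-0.000001i
  [+6]  conj(Y_{7,6})(Ω₁) = -0.002801-0.000585i ; Y_{7,6}(Ω₂) = -0.000002-0.000004i ; Δ = +0.000000+0.000000i
  [+7]  conj(Y_{7,7})(Ω₁) = +0.000268-0.000078i ; Y_{7,7}(Ω₂) = +0.000000-0.000000i ; Δ = -0.000000-0.000000i
Accumulated sum -0.459921+0.000000i; after 4π/(2l+1) scaling, -0.385302+0.000000i ⇒ P_7 = -0.385302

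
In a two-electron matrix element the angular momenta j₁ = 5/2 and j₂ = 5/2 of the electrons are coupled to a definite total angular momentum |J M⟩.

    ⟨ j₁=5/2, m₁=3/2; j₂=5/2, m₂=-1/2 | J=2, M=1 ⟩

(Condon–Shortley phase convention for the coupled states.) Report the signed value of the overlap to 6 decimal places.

−√(1/7) = -0.377964

j₁+j₂−J=3  J+j₁−j₂=2  J−j₁+j₂=2  j₁+j₂+J+1=8
(j₁±m₁, j₂±m₂, J±M) = (4,1,2,3,3,1)
P² = 36/7
sum k=0..1:
  [0] +1/12 = 1/12
  [1] −1/4 = -1/4
S = -1/6
C² = P²·S² = 1/7 ; C = -0.377964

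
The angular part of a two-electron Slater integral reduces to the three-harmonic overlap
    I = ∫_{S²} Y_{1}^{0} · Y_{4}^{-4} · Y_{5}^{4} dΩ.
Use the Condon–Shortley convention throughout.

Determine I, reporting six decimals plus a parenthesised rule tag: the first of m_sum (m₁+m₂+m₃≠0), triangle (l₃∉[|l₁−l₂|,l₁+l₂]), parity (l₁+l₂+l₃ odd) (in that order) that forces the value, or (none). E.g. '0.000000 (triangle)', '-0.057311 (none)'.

0.147319 (none)

m-sum 0 ✓  L=10 even ✓  3≤5≤5 ✓
Π(2lᵢ+1) = 3×9×11 = 297
triangle coeff Δ(1,4,5) = 1/495
Σ_t [0,0]: t=0:+1/576 = 1/576
(3j)²=5/99 [(1 4 5; 0 0 0)], sign=-1
Σ_t [0,0]: t=0:+1/40320 = 1/40320
(3j)²=1/55 [(1 4 5; 0 -4 4)], sign=-1
⇒ 4πI² = 3/11
I = (+1)√(3/11/(4π)) = 0.14731920
No selection rule forces the value: the integral is nonzero (none).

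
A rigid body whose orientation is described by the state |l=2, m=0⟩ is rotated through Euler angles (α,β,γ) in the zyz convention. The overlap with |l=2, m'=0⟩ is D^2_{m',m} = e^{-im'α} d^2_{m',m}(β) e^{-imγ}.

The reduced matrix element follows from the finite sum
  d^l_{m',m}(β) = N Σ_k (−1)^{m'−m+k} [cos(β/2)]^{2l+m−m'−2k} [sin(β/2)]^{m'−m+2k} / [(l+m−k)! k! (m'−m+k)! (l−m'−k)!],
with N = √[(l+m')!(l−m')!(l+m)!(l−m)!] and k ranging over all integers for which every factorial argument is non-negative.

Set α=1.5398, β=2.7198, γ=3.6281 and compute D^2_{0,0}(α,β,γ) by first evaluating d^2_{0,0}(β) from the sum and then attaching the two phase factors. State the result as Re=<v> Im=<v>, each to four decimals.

Re=0.7486 Im=0.0000

Split into d^2_{0,0}(β=2.7198) × two z-phases.
c=cos(2.719800/2)=0.209336, s=sin(2.719800/2)=0.977844; N=√[2·2·2·2]=4.000000
k∈{0,1,2} keeps every argument non-negative
  k=0: (−1)^0·4.0000/(4)·0.2093^4·0.9778^0 = +0.001920
  k=1: (−1)^1·4.0000/(1)·0.2093^2·0.9778^2 = -0.167606
  k=2: (−1)^2·4.0000/(4)·0.2093^0·0.9778^4 = +0.914277
d^2_{0,0}(2.7198) = +0.001920 -0.167606 +0.914277 = +0.748592
Phases: e^{-i·(0)·1.5398}=+1.000000+0.000000i, e^{-i·(0)·3.6281}=+1.000000+0.000000i ⇒ D=+0.748592+0.000000i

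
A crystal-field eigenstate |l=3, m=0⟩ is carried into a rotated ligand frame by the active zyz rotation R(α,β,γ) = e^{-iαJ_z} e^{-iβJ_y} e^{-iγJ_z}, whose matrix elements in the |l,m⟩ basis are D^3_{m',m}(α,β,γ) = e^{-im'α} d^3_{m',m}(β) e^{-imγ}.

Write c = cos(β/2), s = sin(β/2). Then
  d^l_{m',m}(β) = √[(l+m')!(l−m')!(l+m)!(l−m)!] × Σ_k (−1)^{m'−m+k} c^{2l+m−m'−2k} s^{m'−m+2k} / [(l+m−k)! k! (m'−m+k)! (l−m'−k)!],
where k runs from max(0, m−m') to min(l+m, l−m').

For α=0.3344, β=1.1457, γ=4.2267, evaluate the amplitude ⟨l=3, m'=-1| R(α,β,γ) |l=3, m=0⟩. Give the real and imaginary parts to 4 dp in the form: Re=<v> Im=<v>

Re=-0.0557 Im=-0.0194

Split into d^3_{-1,0}(β=1.1457) × two z-phases.
c=cos(1.145700/2)=0.840360, s=sin(1.145700/2)=0.542029; N=√[2·24·6·6]=41.569219
k: max(0,(0)−(-1))=1 … min(3+(0),3−(-1))=3
  k=1: (−1)^0·41.5692/(12)·0.8404^5·0.5420^1 = +0.786936
  k=2: (−1)^1·41.5692/(4)·0.8404^3·0.5420^3 = -0.982145
  k=3: (−1)^2·41.5692/(12)·0.8404^1·0.5420^5 = +0.136198
d^3_{-1,0}(1.1457) = +0.786936 -0.982145 +0.136198 = -0.059012
D = (+0.944607+0.328202i)·(-0.059012)·(+1.000000+0.000000i) = -0.055743-0.019368i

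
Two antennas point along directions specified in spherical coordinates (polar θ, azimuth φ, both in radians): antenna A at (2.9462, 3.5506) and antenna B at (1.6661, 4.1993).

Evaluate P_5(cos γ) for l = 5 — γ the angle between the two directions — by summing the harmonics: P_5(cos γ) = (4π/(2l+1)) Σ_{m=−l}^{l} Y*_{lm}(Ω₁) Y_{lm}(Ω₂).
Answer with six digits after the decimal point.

0.338660

Term-by-term m-sum for l=5 (normalisation 4π/11 = 1.142397):
  term(m=-5) = -0.00006 + 0.00001j   from Y*(Ω₁)=0.00006 - 0.00011j, Y(Ω₂)=-0.24717 - 0.38045j
  term(m=-4) = -0.00024 - 0.00015j   from Y*(Ω₁)=0.00013 - 0.00204j, Y(Ω₂)=0.06352 - 0.12155j
  term(m=-3) = 0.00223 + 0.00566j   from Y*(Ω₁)=-0.00654 - 0.01826j, Y(Ω₂)=-0.31329 + 0.00988j
  term(m=-2) = -0.00496 + 0.01770j   from Y*(Ω₁)=-0.08084 - 0.08630j, Y(Ω₂)=-0.08055 - 0.13298j
  term(m=-1) = 0.09641 - 0.07309j   from Y*(Ω₁)=-0.39792 - 0.17248j, Y(Ω₂)=-0.13693 + 0.24304j
  term(m=+0) = 0.10970 + 0.00000j   from Y*(Ω₁)=-0.68589 + 0.00000j, Y(Ω₂)=-0.15994 + 0.00000j
  term(m=+1) = 0.09641 + 0.07309j   from Y*(Ω₁)=0.39792 - 0.17248j, Y(Ω₂)=0.13693 + 0.24304j
  term(m=+2) = -0.00496 - 0.01770j   from Y*(Ω₁)=-0.08084 + 0.08630j, Y(Ω₂)=-0.08055 + 0.13298j
  term(m=+3) = 0.00223 - 0.00566j   from Y*(Ω₁)=0.00654 - 0.01826j, Y(Ω₂)=0.31329 + 0.00988j
  term(m=+4) = -0.00024 + 0.00015j   from Y*(Ω₁)=0.00013 + 0.00204j, Y(Ω₂)=0.06352 + 0.12155j
  term(m=+5) = -0.00006 - 0.00001j   from Y*(Ω₁)=-0.00006 - 0.00011j, Y(Ω₂)=0.24717 - 0.38045j
Σ over m = 0.29645 + 0.00000j; ×(4π/11) → 0.33866 + 0.00000j. Real part: 0.338660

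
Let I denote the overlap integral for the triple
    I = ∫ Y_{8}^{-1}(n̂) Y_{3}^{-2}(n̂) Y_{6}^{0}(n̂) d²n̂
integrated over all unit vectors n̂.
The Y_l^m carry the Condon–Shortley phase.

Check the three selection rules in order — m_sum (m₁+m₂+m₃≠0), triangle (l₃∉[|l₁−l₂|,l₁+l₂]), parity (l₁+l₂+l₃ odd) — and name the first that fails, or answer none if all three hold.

m_sum

m₁+m₂+m₃ = -1 − 2 + 0 = -3  ✗
triangle: |8−3|=5 ≤ l₃=6 ≤ 8+3=11
parity: l₁+l₂+l₃ = 17 is odd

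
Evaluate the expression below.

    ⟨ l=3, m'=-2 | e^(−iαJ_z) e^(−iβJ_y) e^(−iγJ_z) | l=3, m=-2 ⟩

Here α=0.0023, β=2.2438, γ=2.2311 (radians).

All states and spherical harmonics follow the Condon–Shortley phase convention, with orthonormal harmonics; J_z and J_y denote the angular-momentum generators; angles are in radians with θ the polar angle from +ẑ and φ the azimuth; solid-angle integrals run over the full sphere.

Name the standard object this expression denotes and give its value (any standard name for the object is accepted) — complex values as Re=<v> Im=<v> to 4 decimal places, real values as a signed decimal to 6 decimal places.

Wigner D-matrix element, Re=0.0334 Im=0.1331

This is a Wigner D-matrix element — the rotation-matrix element ⟨l m'| R(α,β,γ) |l m⟩ in the angular-momentum basis.
Split into d^3_{-2,-2}(β=2.2438) × two z-phases.
Half-angle: c=0.433971, s=0.900927. N=√(1·120·1·120)=120.000000
Admissible k: 0..1 (factorial args all ≥0)
  k=0: (−1)^0·120.0000/(120)·0.4340^6·0.9009^0 = +0.006680
  k=1: (−1)^1·120.0000/(24)·0.4340^4·0.9009^2 = -0.143944
d^3_{-2,-2}(2.2438) = +0.006680 -0.143944 = -0.137264
Phases: e^{-i·(-2)·0.0023}=+0.999989+0.004600i, e^{-i·(-2)·2.2311}=-0.247587-0.968866i ⇒ D=+0.033373+0.133145i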